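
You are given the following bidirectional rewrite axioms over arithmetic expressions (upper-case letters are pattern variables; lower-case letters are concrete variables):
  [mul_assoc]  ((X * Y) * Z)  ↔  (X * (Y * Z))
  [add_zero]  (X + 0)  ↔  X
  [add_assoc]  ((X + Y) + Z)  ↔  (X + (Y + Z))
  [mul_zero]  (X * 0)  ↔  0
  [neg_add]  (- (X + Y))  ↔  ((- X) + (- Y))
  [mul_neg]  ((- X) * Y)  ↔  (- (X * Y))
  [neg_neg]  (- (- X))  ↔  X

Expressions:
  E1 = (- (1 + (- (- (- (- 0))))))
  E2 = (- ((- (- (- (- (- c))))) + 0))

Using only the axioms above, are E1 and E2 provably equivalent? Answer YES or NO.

All listed rules preserve value, hence provable equivalence implies equal values everywhere; look for a separating assignment.
c=0 gives E1 ↦ -1, E2 ↦ 0; values differ ⇒ not provably equivalent.

NO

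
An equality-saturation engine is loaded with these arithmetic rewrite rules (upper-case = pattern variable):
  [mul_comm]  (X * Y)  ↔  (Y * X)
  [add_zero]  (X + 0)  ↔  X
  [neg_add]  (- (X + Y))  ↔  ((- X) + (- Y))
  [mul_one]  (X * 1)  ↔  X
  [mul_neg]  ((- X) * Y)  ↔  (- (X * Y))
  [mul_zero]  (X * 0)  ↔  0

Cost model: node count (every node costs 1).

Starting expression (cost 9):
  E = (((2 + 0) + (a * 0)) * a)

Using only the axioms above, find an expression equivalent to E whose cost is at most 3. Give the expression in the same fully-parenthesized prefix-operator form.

1. [mul_zero →] (a * 0)  →  0;  E = (((2 + 0) + 0) * a)
2. [add_zero →] (2 + 0)  →  2;  E = ((2 + 0) * a)
3. [add_zero →] (2 + 0)  →  2;  cost 3 ≤ 3, done

(2 * a)   [cost 3]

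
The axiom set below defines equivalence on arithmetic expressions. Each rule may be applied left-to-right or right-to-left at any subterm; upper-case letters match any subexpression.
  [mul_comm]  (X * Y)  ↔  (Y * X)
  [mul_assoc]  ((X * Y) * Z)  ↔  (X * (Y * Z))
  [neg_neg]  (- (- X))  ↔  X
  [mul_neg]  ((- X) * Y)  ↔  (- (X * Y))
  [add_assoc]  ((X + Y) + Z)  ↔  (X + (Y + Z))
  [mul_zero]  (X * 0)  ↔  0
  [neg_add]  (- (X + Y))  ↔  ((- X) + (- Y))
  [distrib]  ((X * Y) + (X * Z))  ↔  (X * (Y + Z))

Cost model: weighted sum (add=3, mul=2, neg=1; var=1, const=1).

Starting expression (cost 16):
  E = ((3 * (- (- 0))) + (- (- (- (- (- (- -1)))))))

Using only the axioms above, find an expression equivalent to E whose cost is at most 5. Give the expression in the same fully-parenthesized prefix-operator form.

(0 + -1)   [cost 5]

(1) (- (- (- (- -1))))  =[neg_neg →]=  (- (- -1))    ⊢ ((3 * (- (- 0))) + (- (- (- (- -1)))))
(2) (- (- (- (- -1))))  =[neg_neg →]=  (- (- -1))    ⊢ ((3 * (- (- 0))) + (- (- -1)))
(3) (- (- -1))  =[neg_neg →]=  -1    ⊢ ((3 * (- (- 0))) + -1)
(4) (- (- 0))  =[neg_neg →]=  0    ⊢ ((3 * 0) + -1)
(5) (3 * 0)  =[mul_zero →]=  0    ⊢ cost 5, within 5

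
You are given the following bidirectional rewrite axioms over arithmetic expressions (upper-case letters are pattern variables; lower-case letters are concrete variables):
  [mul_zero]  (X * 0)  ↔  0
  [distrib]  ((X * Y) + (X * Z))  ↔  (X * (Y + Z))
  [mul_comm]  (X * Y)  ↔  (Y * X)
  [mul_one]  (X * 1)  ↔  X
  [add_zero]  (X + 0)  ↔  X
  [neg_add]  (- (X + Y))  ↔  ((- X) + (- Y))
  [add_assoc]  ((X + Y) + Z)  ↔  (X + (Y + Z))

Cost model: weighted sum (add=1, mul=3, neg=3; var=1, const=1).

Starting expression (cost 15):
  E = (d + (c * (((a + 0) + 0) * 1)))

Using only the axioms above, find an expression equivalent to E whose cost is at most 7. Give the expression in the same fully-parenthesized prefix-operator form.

(d + (c * a))   [cost 7]

(1) ((a + 0) + 0)  =[add_zero →]=  (a + 0)    ⊢ (d + (c * ((a + 0) * 1)))
(2) (a + 0)  =[add_zero →]=  a    ⊢ (d + (c * (a * 1)))
(3) (a * 1)  =[mul_one →]=  a    ⊢ cost 7, within 7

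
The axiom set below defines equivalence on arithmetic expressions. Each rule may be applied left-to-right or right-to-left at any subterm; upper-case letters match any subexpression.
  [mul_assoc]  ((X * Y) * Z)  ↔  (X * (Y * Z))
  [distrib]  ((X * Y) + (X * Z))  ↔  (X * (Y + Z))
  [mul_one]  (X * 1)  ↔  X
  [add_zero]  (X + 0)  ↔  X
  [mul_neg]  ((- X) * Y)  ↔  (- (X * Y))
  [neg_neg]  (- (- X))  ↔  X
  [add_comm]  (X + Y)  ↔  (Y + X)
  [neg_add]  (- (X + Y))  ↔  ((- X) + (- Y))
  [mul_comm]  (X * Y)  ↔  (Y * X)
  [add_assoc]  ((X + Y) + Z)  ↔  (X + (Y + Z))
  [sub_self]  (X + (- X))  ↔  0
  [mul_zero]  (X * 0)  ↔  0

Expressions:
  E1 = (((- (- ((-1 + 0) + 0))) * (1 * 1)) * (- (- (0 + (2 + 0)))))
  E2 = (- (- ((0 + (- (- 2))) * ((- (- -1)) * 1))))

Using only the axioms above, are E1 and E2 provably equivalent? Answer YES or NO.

YES

(1) ((-1 + 0) + 0)  =[add_zero →]=  (-1 + 0)    ⊢ (((- (- (-1 + 0))) * (1 * 1)) * (- (- (0 + (2 + 0)))))
(2) (1 * 1)  =[mul_one →]=  1    ⊢ (((- (- (-1 + 0))) * 1) * (- (- (0 + (2 + 0)))))
(3) (- (- (0 + (2 + 0))))  =[neg_neg →]=  (0 + (2 + 0))    ⊢ (((- (- (-1 + 0))) * 1) * (0 + (2 + 0)))
(4) (-1 + 0)  =[add_zero →]=  -1    ⊢ (((- (- -1)) * 1) * (0 + (2 + 0)))
(5) (((- (- -1)) * 1) * (0 + (2 + 0)))  =[mul_comm →]=  ((0 + (2 + 0)) * ((- (- -1)) * 1))
(6) (- (- -1))  =[neg_neg →]=  -1    ⊢ ((0 + (2 + 0)) * (-1 * 1))
(7) (2 + 0)  =[add_zero →]=  2    ⊢ ((0 + 2) * (-1 * 1))
(8) -1  =[neg_neg ←]=  (- (- -1))    ⊢ ((0 + 2) * ((- (- -1)) * 1))
(9) ((0 + 2) * ((- (- -1)) * 1))  =[neg_neg ←]=  (- (- ((0 + 2) * ((- (- -1)) * 1))))
(10) 2  =[neg_neg ←]=  (- (- 2))    ⊢ E2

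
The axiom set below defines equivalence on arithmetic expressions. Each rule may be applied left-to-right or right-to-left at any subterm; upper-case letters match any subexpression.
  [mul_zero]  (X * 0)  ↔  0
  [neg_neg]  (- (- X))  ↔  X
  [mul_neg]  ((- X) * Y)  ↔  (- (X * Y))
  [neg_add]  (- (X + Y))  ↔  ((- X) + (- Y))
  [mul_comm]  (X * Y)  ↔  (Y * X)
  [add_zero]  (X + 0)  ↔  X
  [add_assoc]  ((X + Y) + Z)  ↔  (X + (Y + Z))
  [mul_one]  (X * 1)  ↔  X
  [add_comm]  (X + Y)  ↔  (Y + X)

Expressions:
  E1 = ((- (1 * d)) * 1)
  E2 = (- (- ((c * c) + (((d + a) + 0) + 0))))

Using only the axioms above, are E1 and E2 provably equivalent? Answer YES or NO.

The axioms are sound identities: if E1 ↔* E2 then E1 and E2 evaluate identically under any assignment.
Under a=0, c=0, d=1: E1 evaluates to -1, E2 to 1. Distinct ⇒ no rewrite sequence connects them.

NO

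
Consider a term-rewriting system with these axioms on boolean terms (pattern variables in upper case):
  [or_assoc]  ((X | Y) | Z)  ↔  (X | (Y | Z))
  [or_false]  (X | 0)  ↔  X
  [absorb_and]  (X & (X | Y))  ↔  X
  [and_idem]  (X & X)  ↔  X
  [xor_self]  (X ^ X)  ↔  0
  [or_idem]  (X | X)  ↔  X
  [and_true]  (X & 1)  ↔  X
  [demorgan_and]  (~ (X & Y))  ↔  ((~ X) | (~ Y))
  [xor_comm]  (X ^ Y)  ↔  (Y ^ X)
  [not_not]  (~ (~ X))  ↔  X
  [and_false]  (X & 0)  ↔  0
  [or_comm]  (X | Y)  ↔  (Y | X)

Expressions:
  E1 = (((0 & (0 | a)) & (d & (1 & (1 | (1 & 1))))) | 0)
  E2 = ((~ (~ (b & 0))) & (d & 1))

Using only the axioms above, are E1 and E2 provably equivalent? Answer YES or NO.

step 1: and_idem (→) rewrites (1 & 1) into 1, now (((0 & (0 | a)) & (d & (1 & (1 | 1)))) | 0)
step 2: absorb_and (→) rewrites (1 & (1 | 1)) into 1, now (((0 & (0 | a)) & (d & 1)) | 0)
step 3: absorb_and (→) rewrites (0 & (0 | a)) into 0, now ((0 & (d & 1)) | 0)
step 4: or_false (→) rewrites ((0 & (d & 1)) | 0) into (0 & (d & 1))
step 5: and_true (→) rewrites (d & 1) into d, now (0 & d)
step 6: and_false (←) rewrites 0 into (b & 0), now ((b & 0) & d)
step 7: and_true (←) rewrites d into (d & 1), now ((b & 0) & (d & 1))
step 8: not_not (←) rewrites (b & 0) into (~ (~ (b & 0))), which is E2

YES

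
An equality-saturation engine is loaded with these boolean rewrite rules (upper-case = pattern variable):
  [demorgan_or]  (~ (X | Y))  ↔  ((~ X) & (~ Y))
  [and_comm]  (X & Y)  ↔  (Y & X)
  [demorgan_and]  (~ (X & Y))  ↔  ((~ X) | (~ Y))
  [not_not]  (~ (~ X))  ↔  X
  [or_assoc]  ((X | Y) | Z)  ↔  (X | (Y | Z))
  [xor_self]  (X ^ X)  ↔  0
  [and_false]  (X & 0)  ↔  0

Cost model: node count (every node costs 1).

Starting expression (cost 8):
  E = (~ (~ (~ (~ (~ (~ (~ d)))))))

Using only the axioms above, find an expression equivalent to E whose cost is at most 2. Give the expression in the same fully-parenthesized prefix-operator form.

(1) (~ (~ (~ (~ (~ d)))))  =[not_not →]=  (~ (~ (~ d)))    ⊢ (~ (~ (~ (~ (~ d)))))
(2) (~ (~ (~ (~ d))))  =[not_not →]=  (~ (~ d))    ⊢ (~ (~ (~ d)))
(3) (~ (~ (~ d)))  =[not_not →]=  (~ d)    ⊢ cost 2, within 2

(~ d)   [cost 2]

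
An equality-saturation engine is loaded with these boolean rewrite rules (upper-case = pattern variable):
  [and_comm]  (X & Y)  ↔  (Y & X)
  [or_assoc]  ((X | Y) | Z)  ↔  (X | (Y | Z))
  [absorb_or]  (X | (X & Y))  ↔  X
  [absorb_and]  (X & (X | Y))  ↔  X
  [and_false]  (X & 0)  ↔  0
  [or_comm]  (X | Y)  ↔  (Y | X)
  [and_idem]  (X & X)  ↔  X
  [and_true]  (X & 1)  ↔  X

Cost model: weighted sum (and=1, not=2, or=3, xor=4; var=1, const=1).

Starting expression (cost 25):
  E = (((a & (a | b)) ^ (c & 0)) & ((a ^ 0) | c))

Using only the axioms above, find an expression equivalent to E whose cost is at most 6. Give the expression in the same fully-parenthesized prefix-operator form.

(a ^ 0)   [cost 6]

(1) (c & 0)  =[and_false →]=  0    ⊢ (((a & (a | b)) ^ 0) & ((a ^ 0) | c))
(2) (a & (a | b))  =[absorb_and →]=  a    ⊢ ((a ^ 0) & ((a ^ 0) | c))
(3) ((a ^ 0) & ((a ^ 0) | c))  =[absorb_and →]=  (a ^ 0)    ⊢ cost 6, within 6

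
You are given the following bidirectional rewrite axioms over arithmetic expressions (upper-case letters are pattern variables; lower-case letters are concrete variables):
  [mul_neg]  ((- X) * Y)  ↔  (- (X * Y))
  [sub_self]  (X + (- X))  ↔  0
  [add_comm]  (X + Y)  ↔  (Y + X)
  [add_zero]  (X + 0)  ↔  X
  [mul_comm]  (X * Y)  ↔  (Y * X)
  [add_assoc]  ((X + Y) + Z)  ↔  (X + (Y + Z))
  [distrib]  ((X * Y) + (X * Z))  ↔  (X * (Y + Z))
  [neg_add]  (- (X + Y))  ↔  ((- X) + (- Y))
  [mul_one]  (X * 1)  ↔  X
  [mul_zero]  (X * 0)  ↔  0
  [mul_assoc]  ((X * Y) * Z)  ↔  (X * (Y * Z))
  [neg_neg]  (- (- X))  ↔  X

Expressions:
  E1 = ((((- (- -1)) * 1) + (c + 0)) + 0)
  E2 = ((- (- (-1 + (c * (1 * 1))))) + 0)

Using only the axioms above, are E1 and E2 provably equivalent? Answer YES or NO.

YES

(1) (- (- -1))  =[neg_neg →]=  -1    ⊢ (((-1 * 1) + (c + 0)) + 0)
(2) (-1 * 1)  =[mul_one →]=  -1    ⊢ ((-1 + (c + 0)) + 0)
(3) ((-1 + (c + 0)) + 0)  =[add_zero →]=  (-1 + (c + 0))
(4) (c + 0)  =[add_zero →]=  c    ⊢ (-1 + c)
(5) c  =[mul_one ←]=  (c * 1)    ⊢ (-1 + (c * 1))
(6) (-1 + (c * 1))  =[add_zero ←]=  ((-1 + (c * 1)) + 0)
(7) 1  =[mul_one ←]=  (1 * 1)    ⊢ ((-1 + (c * (1 * 1))) + 0)
(8) (-1 + (c * (1 * 1)))  =[neg_neg ←]=  (- (- (-1 + (c * (1 * 1)))))    ⊢ E2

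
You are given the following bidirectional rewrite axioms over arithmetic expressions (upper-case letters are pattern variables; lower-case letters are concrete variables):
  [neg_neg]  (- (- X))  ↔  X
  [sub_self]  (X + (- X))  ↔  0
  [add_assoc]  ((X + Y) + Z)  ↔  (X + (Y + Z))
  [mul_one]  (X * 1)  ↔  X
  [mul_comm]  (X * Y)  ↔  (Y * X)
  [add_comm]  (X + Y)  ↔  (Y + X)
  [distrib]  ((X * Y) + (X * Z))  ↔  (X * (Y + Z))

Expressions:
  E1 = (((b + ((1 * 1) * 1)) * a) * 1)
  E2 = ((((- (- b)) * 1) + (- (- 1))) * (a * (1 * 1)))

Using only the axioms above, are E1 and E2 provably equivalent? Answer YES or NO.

YES

step 1: mul_one (→) rewrites (((b + ((1 * 1) * 1)) * a) * 1) into ((b + ((1 * 1) * 1)) * a)
step 2: mul_one (→) rewrites ((1 * 1) * 1) into (1 * 1), now ((b + (1 * 1)) * a)
step 3: mul_one (→) rewrites (1 * 1) into 1, now ((b + 1) * a)
step 4: neg_neg (←) rewrites 1 into (- (- 1)), now ((b + (- (- 1))) * a)
step 5: mul_one (←) rewrites b into (b * 1), now (((b * 1) + (- (- 1))) * a)
step 6: mul_one (←) rewrites a into (a * 1), now (((b * 1) + (- (- 1))) * (a * 1))
step 7: mul_one (←) rewrites 1 into (1 * 1), now (((b * 1) + (- (- 1))) * (a * (1 * 1)))
step 8: neg_neg (←) rewrites b into (- (- b)), which is E2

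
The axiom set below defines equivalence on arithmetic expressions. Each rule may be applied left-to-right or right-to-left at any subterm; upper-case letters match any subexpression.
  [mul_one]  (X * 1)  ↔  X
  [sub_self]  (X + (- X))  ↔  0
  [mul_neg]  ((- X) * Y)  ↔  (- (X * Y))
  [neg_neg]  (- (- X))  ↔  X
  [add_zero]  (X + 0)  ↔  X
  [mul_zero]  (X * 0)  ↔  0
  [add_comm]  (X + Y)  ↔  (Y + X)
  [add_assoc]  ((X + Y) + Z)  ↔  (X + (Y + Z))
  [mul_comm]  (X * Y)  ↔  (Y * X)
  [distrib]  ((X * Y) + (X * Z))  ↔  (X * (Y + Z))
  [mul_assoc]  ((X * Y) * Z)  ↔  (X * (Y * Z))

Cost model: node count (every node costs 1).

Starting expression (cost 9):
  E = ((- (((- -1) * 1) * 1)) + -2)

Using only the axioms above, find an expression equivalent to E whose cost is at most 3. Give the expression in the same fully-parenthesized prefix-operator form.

1. [mul_one →] ((- -1) * 1)  →  (- -1);  E = ((- ((- -1) * 1)) + -2)
2. [mul_one →] ((- -1) * 1)  →  (- -1);  E = ((- (- -1)) + -2)
3. [neg_neg →] (- (- -1))  →  -1;  cost 3 ≤ 3, done

(-1 + -2)   [cost 3]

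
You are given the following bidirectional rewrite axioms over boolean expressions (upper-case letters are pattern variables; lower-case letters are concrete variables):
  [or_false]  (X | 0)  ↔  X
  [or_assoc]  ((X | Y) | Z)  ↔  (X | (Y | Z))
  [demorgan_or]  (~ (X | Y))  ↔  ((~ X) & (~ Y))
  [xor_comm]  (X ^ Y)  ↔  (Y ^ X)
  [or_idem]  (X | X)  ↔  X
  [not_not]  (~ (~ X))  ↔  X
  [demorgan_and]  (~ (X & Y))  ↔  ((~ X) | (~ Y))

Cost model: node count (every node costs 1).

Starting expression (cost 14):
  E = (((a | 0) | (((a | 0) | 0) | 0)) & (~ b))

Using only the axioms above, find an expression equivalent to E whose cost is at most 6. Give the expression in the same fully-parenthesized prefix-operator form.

((a | 0) & (~ b))   [cost 6]

step 1: or_false (→) rewrites (((a | 0) | 0) | 0) into ((a | 0) | 0), now (((a | 0) | ((a | 0) | 0)) & (~ b))
step 2: or_false (→) rewrites ((a | 0) | 0) into (a | 0), now (((a | 0) | (a | 0)) & (~ b))
step 3: or_idem (→) rewrites ((a | 0) | (a | 0)) into (a | 0), reaching cost 6 (bound 6)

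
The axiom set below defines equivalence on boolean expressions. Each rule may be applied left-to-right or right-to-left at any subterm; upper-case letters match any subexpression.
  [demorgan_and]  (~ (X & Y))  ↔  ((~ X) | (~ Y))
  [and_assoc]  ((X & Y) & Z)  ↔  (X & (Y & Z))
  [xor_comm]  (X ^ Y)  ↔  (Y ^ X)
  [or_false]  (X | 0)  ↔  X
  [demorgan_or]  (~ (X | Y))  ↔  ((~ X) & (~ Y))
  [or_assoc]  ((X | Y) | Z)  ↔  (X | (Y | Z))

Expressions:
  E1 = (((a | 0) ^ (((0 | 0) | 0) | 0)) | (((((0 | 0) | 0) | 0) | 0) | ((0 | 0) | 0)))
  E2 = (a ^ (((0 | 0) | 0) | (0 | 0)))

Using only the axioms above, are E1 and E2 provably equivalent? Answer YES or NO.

YES

1. [or_false →] ((0 | 0) | 0)  →  (0 | 0);  E1 = (((a | 0) ^ (((0 | 0) | 0) | 0)) | ((((0 | 0) | 0) | 0) | ((0 | 0) | 0)))
2. [or_false →] (((0 | 0) | 0) | 0)  →  ((0 | 0) | 0);  E1 = (((a | 0) ^ ((0 | 0) | 0)) | ((((0 | 0) | 0) | 0) | ((0 | 0) | 0)))
3. [or_assoc →] (((0 | 0) | 0) | 0)  →  ((0 | 0) | (0 | 0));  E1 = (((a | 0) ^ ((0 | 0) | 0)) | (((0 | 0) | (0 | 0)) | ((0 | 0) | 0)))
4. [or_false →] (0 | 0)  →  0;  E1 = (((a | 0) ^ ((0 | 0) | 0)) | ((0 | (0 | 0)) | ((0 | 0) | 0)))
5. [or_false →] (a | 0)  →  a;  E1 = ((a ^ ((0 | 0) | 0)) | ((0 | (0 | 0)) | ((0 | 0) | 0)))
6. [or_false →] ((0 | 0) | 0)  →  (0 | 0);  E1 = ((a ^ (0 | 0)) | ((0 | (0 | 0)) | ((0 | 0) | 0)))
7. [or_false →] (0 | 0)  →  0;  E1 = ((a ^ (0 | 0)) | ((0 | (0 | 0)) | (0 | 0)))
8. [or_false →] (0 | 0)  →  0;  E1 = ((a ^ (0 | 0)) | ((0 | (0 | 0)) | 0))
9. [or_false →] (0 | 0)  →  0;  E1 = ((a ^ 0) | ((0 | (0 | 0)) | 0))
10. [or_false →] ((0 | (0 | 0)) | 0)  →  (0 | (0 | 0));  E1 = ((a ^ 0) | (0 | (0 | 0)))
11. [or_false →] (0 | 0)  →  0;  E1 = ((a ^ 0) | (0 | 0))
12. [or_false →] (0 | 0)  →  0;  E1 = ((a ^ 0) | 0)
13. [or_false →] ((a ^ 0) | 0)  →  (a ^ 0)
14. [or_false ←] 0  →  (0 | 0);  E1 = (a ^ (0 | 0))
15. [or_false ←] 0  →  (0 | 0);  E1 = (a ^ (0 | (0 | 0)))
16. [or_false ←] 0  →  (0 | 0);  E1 = (a ^ ((0 | 0) | (0 | 0)))
17. [or_false ←] 0  →  (0 | 0);  this is E2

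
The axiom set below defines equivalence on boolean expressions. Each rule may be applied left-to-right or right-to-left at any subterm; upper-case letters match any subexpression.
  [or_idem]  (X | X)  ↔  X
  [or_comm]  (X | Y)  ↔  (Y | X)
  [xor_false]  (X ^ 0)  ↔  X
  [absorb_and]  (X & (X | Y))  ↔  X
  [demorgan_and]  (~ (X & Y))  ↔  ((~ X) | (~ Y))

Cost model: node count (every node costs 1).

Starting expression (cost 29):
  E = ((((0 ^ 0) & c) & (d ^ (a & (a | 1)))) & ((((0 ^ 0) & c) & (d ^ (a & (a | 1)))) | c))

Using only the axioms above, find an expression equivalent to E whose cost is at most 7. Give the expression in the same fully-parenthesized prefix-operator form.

(1) ((((0 ^ 0) & c) & (d ^ (a & (a | 1)))) & ((((0 ^ 0) & c) & (d ^ (a & (a | 1)))) | c))  =[absorb_and →]=  (((0 ^ 0) & c) & (d ^ (a & (a | 1))))
(2) (0 ^ 0)  =[xor_false →]=  0    ⊢ ((0 & c) & (d ^ (a & (a | 1))))
(3) (a & (a | 1))  =[absorb_and →]=  a    ⊢ cost 7, within 7

((0 & c) & (d ^ a))   [cost 7]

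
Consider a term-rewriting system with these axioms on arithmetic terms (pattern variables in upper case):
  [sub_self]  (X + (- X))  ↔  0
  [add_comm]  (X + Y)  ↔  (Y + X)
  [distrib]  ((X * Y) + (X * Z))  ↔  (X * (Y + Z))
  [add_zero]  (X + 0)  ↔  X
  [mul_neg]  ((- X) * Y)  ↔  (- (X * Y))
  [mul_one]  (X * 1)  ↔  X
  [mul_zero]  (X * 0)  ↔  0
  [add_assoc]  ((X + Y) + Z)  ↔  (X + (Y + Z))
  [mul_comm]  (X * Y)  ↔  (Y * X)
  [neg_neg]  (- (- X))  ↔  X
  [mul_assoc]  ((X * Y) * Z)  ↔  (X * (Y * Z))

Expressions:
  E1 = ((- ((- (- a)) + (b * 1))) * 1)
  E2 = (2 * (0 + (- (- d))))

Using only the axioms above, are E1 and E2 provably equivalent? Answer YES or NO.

NO

Every axiom is a valid identity, so a rewrite proof would force E1 and E2 to agree under every assignment.
At a=0, b=0, d=1: E1 = 0 but E2 = 2; they differ, so no derivation exists.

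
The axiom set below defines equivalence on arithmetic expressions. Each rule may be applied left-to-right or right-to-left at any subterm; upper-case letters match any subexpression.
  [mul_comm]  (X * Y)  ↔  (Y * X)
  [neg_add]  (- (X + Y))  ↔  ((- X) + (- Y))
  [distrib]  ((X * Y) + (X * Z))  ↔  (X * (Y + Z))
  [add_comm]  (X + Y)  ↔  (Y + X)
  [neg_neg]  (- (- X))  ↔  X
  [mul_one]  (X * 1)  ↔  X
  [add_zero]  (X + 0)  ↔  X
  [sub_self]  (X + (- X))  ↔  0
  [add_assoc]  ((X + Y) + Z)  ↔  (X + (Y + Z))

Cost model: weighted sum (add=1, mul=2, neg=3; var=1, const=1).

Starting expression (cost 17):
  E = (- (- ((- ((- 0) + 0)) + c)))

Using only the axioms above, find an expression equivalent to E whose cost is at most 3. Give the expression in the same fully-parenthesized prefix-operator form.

step 1: add_zero (→) rewrites ((- 0) + 0) into (- 0), now (- (- ((- (- 0)) + c)))
step 2: add_comm (→) rewrites ((- (- 0)) + c) into (c + (- (- 0))), now (- (- (c + (- (- 0)))))
step 3: neg_neg (→) rewrites (- (- (c + (- (- 0))))) into (c + (- (- 0)))
step 4: neg_neg (→) rewrites (- (- 0)) into 0, reaching cost 3 (bound 3)

(c + 0)   [cost 3]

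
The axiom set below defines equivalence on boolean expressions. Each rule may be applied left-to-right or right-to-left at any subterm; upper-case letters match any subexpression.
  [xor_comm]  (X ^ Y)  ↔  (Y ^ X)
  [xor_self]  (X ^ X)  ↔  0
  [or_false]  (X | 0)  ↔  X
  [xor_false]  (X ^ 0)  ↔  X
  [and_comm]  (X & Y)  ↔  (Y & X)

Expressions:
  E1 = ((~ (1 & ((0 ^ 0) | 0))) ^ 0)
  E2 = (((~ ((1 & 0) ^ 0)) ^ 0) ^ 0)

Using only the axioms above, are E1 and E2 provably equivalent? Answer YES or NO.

YES

(1) (0 ^ 0)  =[xor_false →]=  0    ⊢ ((~ (1 & (0 | 0))) ^ 0)
(2) ((~ (1 & (0 | 0))) ^ 0)  =[xor_false →]=  (~ (1 & (0 | 0)))
(3) (0 | 0)  =[or_false →]=  0    ⊢ (~ (1 & 0))
(4) (1 & 0)  =[xor_false ←]=  ((1 & 0) ^ 0)    ⊢ (~ ((1 & 0) ^ 0))
(5) (~ ((1 & 0) ^ 0))  =[xor_false ←]=  ((~ ((1 & 0) ^ 0)) ^ 0)
(6) (~ ((1 & 0) ^ 0))  =[xor_false ←]=  ((~ ((1 & 0) ^ 0)) ^ 0)    ⊢ E2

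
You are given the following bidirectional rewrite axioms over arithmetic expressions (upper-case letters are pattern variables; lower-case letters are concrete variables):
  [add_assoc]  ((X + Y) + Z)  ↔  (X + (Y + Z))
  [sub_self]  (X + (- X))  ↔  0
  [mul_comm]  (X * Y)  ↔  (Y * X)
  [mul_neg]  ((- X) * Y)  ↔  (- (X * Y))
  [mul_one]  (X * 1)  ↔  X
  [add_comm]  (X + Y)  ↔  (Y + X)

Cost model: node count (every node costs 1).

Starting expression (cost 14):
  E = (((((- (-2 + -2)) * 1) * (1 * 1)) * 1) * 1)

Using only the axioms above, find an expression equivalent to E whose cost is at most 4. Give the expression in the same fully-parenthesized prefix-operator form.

(- (-2 + -2))   [cost 4]

1. [mul_one →] ((((- (-2 + -2)) * 1) * (1 * 1)) * 1)  →  (((- (-2 + -2)) * 1) * (1 * 1));  E = ((((- (-2 + -2)) * 1) * (1 * 1)) * 1)
2. [mul_one →] ((((- (-2 + -2)) * 1) * (1 * 1)) * 1)  →  (((- (-2 + -2)) * 1) * (1 * 1))
3. [mul_one →] ((- (-2 + -2)) * 1)  →  (- (-2 + -2));  E = ((- (-2 + -2)) * (1 * 1))
4. [mul_one →] (1 * 1)  →  1;  E = ((- (-2 + -2)) * 1)
5. [mul_one →] ((- (-2 + -2)) * 1)  →  (- (-2 + -2));  cost 4 ≤ 4, done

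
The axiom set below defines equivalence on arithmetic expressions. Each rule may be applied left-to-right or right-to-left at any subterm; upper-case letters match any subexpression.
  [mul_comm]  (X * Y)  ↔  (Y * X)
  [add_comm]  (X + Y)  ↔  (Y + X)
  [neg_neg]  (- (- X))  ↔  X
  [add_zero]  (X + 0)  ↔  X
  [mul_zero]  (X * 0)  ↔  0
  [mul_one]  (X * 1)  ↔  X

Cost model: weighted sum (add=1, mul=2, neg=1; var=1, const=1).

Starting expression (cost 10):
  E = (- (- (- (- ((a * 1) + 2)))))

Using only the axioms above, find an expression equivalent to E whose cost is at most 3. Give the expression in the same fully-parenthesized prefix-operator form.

1. [neg_neg →] (- (- (- ((a * 1) + 2))))  →  (- ((a * 1) + 2));  E = (- (- ((a * 1) + 2)))
2. [neg_neg →] (- (- ((a * 1) + 2)))  →  ((a * 1) + 2)
3. [mul_one →] (a * 1)  →  a;  cost 3 ≤ 3, done

(a + 2)   [cost 3]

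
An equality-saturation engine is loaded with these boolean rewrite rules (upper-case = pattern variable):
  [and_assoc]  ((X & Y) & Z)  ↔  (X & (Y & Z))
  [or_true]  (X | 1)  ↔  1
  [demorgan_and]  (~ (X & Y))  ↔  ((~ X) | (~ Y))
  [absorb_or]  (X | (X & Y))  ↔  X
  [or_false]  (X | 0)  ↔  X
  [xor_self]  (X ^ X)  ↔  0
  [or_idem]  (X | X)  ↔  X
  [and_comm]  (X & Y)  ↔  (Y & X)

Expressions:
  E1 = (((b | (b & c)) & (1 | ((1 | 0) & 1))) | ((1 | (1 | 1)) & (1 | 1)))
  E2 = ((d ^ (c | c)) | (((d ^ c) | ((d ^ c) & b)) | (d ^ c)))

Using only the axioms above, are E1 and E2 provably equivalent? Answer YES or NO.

The axioms are sound identities: if E1 ↔* E2 then E1 and E2 evaluate identically under any assignment.
Under b=0, c=0, d=0: E1 evaluates to 1, E2 to 0. Distinct ⇒ no rewrite sequence connects them.

NO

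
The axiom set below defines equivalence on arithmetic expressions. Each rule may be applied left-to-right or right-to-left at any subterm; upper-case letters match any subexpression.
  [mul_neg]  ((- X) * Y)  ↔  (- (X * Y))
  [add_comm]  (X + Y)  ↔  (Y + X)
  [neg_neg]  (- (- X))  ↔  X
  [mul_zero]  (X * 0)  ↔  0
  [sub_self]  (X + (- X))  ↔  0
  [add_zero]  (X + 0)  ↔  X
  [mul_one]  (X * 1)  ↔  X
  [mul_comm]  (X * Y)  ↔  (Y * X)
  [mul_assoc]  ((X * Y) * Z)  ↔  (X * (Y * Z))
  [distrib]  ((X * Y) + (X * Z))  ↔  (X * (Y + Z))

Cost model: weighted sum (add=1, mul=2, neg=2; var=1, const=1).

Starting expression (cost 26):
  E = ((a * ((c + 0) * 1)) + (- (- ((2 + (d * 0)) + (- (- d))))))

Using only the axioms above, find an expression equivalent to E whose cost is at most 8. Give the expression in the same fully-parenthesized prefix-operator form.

1. [neg_neg →] (- (- ((2 + (d * 0)) + (- (- d)))))  →  ((2 + (d * 0)) + (- (- d)));  E = ((a * ((c + 0) * 1)) + ((2 + (d * 0)) + (- (- d))))
2. [add_zero →] (c + 0)  →  c;  E = ((a * (c * 1)) + ((2 + (d * 0)) + (- (- d))))
3. [mul_zero →] (d * 0)  →  0;  E = ((a * (c * 1)) + ((2 + 0) + (- (- d))))
4. [add_zero →] (2 + 0)  →  2;  E = ((a * (c * 1)) + (2 + (- (- d))))
5. [neg_neg →] (- (- d))  →  d;  E = ((a * (c * 1)) + (2 + d))
6. [mul_one →] (c * 1)  →  c;  cost 8 ≤ 8, done

((a * c) + (2 + d))   [cost 8]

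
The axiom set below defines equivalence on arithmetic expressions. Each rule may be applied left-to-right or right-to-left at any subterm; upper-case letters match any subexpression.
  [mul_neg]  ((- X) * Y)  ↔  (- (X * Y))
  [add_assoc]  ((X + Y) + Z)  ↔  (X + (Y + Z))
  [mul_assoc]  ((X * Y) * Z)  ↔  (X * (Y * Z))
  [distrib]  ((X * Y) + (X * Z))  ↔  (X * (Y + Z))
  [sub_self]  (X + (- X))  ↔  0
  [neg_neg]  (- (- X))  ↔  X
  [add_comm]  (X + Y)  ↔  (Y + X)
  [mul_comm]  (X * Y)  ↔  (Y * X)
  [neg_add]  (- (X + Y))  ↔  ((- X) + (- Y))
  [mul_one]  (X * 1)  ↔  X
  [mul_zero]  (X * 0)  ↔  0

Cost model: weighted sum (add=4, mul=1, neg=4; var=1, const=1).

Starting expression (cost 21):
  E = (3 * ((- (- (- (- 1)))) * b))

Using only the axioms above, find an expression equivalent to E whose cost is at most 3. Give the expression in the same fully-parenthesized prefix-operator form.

(1) (- (- (- (- 1))))  =[neg_neg →]=  (- (- 1))    ⊢ (3 * ((- (- 1)) * b))
(2) (- (- 1))  =[neg_neg →]=  1    ⊢ (3 * (1 * b))
(3) (3 * (1 * b))  =[mul_comm →]=  ((1 * b) * 3)
(4) (1 * b)  =[mul_comm →]=  (b * 1)    ⊢ ((b * 1) * 3)
(5) (b * 1)  =[mul_one →]=  b    ⊢ cost 3, within 3

(b * 3)   [cost 3]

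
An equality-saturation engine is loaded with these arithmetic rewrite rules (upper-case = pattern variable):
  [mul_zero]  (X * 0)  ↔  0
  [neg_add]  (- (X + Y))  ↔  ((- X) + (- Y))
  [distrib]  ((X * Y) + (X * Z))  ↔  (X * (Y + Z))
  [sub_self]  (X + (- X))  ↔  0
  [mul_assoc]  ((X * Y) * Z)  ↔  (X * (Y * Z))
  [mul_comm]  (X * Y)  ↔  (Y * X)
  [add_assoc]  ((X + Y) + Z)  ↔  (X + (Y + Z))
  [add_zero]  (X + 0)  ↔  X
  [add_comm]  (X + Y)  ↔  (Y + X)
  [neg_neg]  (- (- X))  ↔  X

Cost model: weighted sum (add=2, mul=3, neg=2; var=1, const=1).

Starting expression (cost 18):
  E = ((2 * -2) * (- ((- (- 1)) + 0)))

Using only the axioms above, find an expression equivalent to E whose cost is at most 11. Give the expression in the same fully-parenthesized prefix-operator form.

((2 * -2) * (- 1))   [cost 11]

1. [add_zero →] ((- (- 1)) + 0)  →  (- (- 1));  E = ((2 * -2) * (- (- (- 1))))
2. [neg_neg →] (- (- 1))  →  1;  cost 11 ≤ 11, done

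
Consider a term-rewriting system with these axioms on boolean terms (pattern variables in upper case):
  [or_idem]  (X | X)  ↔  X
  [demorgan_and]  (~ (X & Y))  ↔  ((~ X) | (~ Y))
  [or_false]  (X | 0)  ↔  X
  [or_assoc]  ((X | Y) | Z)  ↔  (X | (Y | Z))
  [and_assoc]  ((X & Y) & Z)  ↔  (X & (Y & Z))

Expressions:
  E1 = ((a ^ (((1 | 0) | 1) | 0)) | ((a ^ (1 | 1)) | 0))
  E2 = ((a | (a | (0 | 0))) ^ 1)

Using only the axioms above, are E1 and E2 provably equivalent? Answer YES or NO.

1. [or_false →] (((1 | 0) | 1) | 0)  →  ((1 | 0) | 1);  E1 = ((a ^ ((1 | 0) | 1)) | ((a ^ (1 | 1)) | 0))
2. [or_false →] (1 | 0)  →  1;  E1 = ((a ^ (1 | 1)) | ((a ^ (1 | 1)) | 0))
3. [or_false →] ((a ^ (1 | 1)) | 0)  →  (a ^ (1 | 1));  E1 = ((a ^ (1 | 1)) | (a ^ (1 | 1)))
4. [or_idem →] ((a ^ (1 | 1)) | (a ^ (1 | 1)))  →  (a ^ (1 | 1))
5. [or_idem →] (1 | 1)  →  1;  E1 = (a ^ 1)
6. [or_idem ←] a  →  (a | a);  E1 = ((a | a) ^ 1)
7. [or_false ←] a  →  (a | 0);  E1 = ((a | (a | 0)) ^ 1)
8. [or_false ←] 0  →  (0 | 0);  this is E2

YES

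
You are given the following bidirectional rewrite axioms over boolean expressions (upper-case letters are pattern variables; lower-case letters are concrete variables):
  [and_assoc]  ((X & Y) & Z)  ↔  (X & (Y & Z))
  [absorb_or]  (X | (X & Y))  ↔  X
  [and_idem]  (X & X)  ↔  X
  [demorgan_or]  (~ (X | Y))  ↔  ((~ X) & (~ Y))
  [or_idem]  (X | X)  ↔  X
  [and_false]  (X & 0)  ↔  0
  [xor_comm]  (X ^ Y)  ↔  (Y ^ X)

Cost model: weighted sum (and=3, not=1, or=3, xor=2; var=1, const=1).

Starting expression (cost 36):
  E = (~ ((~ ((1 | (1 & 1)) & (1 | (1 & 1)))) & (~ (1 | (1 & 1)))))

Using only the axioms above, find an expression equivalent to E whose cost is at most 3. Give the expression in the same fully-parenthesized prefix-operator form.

(~ (~ 1))   [cost 3]

step 1: and_idem (→) rewrites ((1 | (1 & 1)) & (1 | (1 & 1))) into (1 | (1 & 1)), now (~ ((~ (1 | (1 & 1))) & (~ (1 | (1 & 1)))))
step 2: and_idem (→) rewrites ((~ (1 | (1 & 1))) & (~ (1 | (1 & 1)))) into (~ (1 | (1 & 1))), now (~ (~ (1 | (1 & 1))))
step 3: absorb_or (→) rewrites (1 | (1 & 1)) into 1, reaching cost 3 (bound 3)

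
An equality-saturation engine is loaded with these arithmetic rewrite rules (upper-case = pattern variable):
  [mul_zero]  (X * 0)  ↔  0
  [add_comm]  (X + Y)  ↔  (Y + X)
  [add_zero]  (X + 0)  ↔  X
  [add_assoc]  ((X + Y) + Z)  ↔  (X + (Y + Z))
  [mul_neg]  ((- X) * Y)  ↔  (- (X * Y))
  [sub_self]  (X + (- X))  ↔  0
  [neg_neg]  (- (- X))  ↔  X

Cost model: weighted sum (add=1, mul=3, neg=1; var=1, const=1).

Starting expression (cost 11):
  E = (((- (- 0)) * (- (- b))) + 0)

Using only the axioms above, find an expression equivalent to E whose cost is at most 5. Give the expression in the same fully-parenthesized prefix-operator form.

(0 * b)   [cost 5]

(1) (- (- 0))  =[neg_neg →]=  0    ⊢ ((0 * (- (- b))) + 0)
(2) (- (- b))  =[neg_neg →]=  b    ⊢ ((0 * b) + 0)
(3) ((0 * b) + 0)  =[add_zero →]=  (0 * b)    ⊢ cost 5, within 5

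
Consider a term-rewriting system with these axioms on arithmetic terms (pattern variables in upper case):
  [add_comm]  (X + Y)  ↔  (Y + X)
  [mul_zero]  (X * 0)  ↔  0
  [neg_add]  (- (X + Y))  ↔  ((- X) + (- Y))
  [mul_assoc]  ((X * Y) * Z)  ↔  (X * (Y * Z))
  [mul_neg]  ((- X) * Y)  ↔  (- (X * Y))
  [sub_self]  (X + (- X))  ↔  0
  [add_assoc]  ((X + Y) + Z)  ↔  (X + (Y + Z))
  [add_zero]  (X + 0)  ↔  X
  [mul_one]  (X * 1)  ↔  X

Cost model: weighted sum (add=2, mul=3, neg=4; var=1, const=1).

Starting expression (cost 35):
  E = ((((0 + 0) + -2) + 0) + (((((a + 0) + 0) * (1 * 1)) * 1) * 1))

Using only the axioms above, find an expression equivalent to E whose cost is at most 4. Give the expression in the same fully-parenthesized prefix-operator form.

step 1: add_zero (→) rewrites ((a + 0) + 0) into (a + 0), now ((((0 + 0) + -2) + 0) + ((((a + 0) * (1 * 1)) * 1) * 1))
step 2: add_zero (→) rewrites (a + 0) into a, now ((((0 + 0) + -2) + 0) + (((a * (1 * 1)) * 1) * 1))
step 3: mul_one (→) rewrites (((a * (1 * 1)) * 1) * 1) into ((a * (1 * 1)) * 1), now ((((0 + 0) + -2) + 0) + ((a * (1 * 1)) * 1))
step 4: add_zero (→) rewrites (0 + 0) into 0, now (((0 + -2) + 0) + ((a * (1 * 1)) * 1))
step 5: mul_one (→) rewrites (1 * 1) into 1, now (((0 + -2) + 0) + ((a * 1) * 1))
step 6: mul_one (→) rewrites (a * 1) into a, now (((0 + -2) + 0) + (a * 1))
step 7: add_comm (→) rewrites (0 + -2) into (-2 + 0), now (((-2 + 0) + 0) + (a * 1))
step 8: add_zero (→) rewrites ((-2 + 0) + 0) into (-2 + 0), now ((-2 + 0) + (a * 1))
step 9: add_zero (→) rewrites (-2 + 0) into -2, now (-2 + (a * 1))
step 10: mul_one (→) rewrites (a * 1) into a, reaching cost 4 (bound 4)

(-2 + a)   [cost 4]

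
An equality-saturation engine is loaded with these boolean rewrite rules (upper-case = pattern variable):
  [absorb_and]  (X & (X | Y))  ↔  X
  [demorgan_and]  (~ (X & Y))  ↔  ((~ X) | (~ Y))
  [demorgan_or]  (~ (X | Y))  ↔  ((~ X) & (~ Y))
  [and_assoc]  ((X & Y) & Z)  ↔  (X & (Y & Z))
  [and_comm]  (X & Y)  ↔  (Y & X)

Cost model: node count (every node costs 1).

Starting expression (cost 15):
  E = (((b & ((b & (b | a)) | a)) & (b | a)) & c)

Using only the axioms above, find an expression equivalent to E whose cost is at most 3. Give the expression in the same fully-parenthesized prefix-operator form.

(c & b)   [cost 3]

(1) (b & (b | a))  =[absorb_and →]=  b    ⊢ (((b & (b | a)) & (b | a)) & c)
(2) (b & (b | a))  =[absorb_and →]=  b    ⊢ ((b & (b | a)) & c)
(3) ((b & (b | a)) & c)  =[and_comm →]=  (c & (b & (b | a)))
(4) (b & (b | a))  =[absorb_and →]=  b    ⊢ cost 3, within 3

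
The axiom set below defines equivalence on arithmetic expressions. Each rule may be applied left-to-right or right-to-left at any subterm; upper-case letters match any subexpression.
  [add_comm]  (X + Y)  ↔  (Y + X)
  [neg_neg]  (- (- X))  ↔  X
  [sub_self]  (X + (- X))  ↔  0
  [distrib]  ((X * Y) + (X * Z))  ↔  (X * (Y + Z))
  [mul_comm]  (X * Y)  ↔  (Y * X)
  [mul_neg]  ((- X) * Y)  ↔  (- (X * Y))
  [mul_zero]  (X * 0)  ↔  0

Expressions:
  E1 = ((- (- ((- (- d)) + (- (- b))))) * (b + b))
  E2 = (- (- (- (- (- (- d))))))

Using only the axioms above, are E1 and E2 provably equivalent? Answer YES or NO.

Every axiom is a valid identity, so a rewrite proof would force E1 and E2 to agree under every assignment.
At b=0, d=1: E1 = 0 but E2 = 1; they differ, so no derivation exists.

NO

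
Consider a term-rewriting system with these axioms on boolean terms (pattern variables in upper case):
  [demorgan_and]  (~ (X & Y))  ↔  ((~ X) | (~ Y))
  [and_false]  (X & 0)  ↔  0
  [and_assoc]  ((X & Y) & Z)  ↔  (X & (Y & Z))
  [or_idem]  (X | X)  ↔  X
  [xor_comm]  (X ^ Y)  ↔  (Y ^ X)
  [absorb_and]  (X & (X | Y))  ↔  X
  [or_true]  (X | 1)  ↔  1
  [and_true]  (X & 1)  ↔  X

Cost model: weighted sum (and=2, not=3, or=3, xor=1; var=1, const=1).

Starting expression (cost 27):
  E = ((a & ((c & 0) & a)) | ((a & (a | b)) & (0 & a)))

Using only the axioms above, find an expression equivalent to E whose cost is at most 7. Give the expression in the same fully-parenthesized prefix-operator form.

(a & (0 & a))   [cost 7]

(1) (c & 0)  =[and_false →]=  0    ⊢ ((a & (0 & a)) | ((a & (a | b)) & (0 & a)))
(2) (a & (a | b))  =[absorb_and →]=  a    ⊢ ((a & (0 & a)) | (a & (0 & a)))
(3) ((a & (0 & a)) | (a & (0 & a)))  =[or_idem →]=  (a & (0 & a))    ⊢ cost 7, within 7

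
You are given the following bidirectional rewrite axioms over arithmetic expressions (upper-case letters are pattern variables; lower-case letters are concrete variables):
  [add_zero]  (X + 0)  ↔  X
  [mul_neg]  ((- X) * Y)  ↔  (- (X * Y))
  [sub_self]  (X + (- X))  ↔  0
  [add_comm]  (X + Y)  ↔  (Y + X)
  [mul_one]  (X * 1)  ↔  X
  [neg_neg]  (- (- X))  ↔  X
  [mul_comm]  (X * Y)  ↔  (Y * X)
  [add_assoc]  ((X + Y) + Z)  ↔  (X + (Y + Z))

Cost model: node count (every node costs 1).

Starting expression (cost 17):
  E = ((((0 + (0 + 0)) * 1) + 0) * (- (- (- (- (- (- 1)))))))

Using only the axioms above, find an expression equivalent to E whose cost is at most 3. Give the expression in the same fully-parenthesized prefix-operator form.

(1) (- (- (- (- (- 1)))))  =[neg_neg →]=  (- (- (- 1)))    ⊢ ((((0 + (0 + 0)) * 1) + 0) * (- (- (- (- 1)))))
(2) (0 + 0)  =[add_zero →]=  0    ⊢ ((((0 + 0) * 1) + 0) * (- (- (- (- 1)))))
(3) (0 + 0)  =[add_zero →]=  0    ⊢ (((0 * 1) + 0) * (- (- (- (- 1)))))
(4) (- (- (- (- 1))))  =[neg_neg →]=  (- (- 1))    ⊢ (((0 * 1) + 0) * (- (- 1)))
(5) (0 * 1)  =[mul_one →]=  0    ⊢ ((0 + 0) * (- (- 1)))
(6) (0 + 0)  =[add_zero →]=  0    ⊢ (0 * (- (- 1)))
(7) (- (- 1))  =[neg_neg →]=  1    ⊢ cost 3, within 3

(0 * 1)   [cost 3]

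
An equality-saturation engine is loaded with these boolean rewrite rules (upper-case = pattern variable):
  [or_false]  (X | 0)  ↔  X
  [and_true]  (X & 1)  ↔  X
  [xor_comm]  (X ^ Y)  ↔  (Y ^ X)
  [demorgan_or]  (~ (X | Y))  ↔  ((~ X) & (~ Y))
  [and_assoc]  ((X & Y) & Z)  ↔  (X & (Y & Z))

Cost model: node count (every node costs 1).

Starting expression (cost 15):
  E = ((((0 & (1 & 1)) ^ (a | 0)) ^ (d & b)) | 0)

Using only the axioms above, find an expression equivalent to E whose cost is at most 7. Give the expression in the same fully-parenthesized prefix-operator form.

((0 ^ a) ^ (d & b))   [cost 7]

1. [and_true →] (1 & 1)  →  1;  E = ((((0 & 1) ^ (a | 0)) ^ (d & b)) | 0)
2. [or_false →] (a | 0)  →  a;  E = ((((0 & 1) ^ a) ^ (d & b)) | 0)
3. [and_true →] (0 & 1)  →  0;  E = (((0 ^ a) ^ (d & b)) | 0)
4. [or_false →] (((0 ^ a) ^ (d & b)) | 0)  →  ((0 ^ a) ^ (d & b));  cost 7 ≤ 7, done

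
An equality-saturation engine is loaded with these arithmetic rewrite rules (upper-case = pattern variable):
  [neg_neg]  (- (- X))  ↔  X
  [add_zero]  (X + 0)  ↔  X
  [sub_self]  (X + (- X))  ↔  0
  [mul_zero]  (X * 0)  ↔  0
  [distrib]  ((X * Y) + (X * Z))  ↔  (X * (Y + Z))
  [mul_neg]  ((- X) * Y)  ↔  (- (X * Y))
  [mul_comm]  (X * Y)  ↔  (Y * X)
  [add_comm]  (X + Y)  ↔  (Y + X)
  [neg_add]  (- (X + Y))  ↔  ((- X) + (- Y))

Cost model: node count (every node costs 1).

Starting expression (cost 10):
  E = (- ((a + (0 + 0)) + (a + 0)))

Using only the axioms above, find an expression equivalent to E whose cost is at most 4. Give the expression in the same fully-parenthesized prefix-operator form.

(- (a + a))   [cost 4]

(1) (a + 0)  =[add_zero →]=  a    ⊢ (- ((a + (0 + 0)) + a))
(2) (0 + 0)  =[add_zero →]=  0    ⊢ (- ((a + 0) + a))
(3) (a + 0)  =[add_zero →]=  a    ⊢ cost 4, within 4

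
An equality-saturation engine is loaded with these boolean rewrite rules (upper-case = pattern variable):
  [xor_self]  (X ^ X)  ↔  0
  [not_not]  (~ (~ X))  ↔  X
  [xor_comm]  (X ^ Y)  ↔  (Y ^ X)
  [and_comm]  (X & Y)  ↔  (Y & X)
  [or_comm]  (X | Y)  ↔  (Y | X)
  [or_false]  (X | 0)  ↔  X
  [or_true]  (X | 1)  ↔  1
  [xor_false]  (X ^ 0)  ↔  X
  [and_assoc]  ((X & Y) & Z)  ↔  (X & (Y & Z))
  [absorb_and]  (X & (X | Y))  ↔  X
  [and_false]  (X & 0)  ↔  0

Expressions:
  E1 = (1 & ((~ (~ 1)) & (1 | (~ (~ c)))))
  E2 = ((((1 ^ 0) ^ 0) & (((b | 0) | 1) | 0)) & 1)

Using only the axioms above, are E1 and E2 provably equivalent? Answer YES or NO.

YES

(1) (~ (~ 1))  =[not_not →]=  1    ⊢ (1 & (1 & (1 | (~ (~ c)))))
(2) (~ (~ c))  =[not_not →]=  c    ⊢ (1 & (1 & (1 | c)))
(3) (1 & (1 | c))  =[absorb_and →]=  1    ⊢ (1 & 1)
(4) 1  =[absorb_and ←]=  (1 & (1 | 0))    ⊢ ((1 & (1 | 0)) & 1)
(5) 1  =[or_true ←]=  (b | 1)    ⊢ ((1 & ((b | 1) | 0)) & 1)
(6) 1  =[xor_false ←]=  (1 ^ 0)    ⊢ (((1 ^ 0) & ((b | 1) | 0)) & 1)
(7) 1  =[xor_false ←]=  (1 ^ 0)    ⊢ ((((1 ^ 0) ^ 0) & ((b | 1) | 0)) & 1)
(8) b  =[or_false ←]=  (b | 0)    ⊢ E2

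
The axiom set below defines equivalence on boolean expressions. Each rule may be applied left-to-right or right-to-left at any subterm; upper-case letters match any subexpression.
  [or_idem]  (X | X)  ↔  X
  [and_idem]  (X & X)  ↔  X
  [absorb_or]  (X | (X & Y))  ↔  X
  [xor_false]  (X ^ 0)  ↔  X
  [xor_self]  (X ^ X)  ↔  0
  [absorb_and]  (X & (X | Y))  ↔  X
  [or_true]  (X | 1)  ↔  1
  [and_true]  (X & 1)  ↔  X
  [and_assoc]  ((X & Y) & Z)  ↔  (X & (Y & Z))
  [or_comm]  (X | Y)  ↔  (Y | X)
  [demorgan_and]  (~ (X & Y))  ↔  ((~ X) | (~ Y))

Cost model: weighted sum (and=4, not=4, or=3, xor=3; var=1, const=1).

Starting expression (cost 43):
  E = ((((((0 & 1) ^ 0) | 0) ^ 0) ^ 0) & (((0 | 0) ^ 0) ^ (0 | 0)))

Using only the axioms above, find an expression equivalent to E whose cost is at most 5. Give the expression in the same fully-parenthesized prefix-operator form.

(1) (0 & 1)  =[and_true →]=  0    ⊢ (((((0 ^ 0) | 0) ^ 0) ^ 0) & (((0 | 0) ^ 0) ^ (0 | 0)))
(2) (0 ^ 0)  =[xor_self →]=  0    ⊢ ((((0 | 0) ^ 0) ^ 0) & (((0 | 0) ^ 0) ^ (0 | 0)))
(3) (0 | 0)  =[or_idem →]=  0    ⊢ ((((0 | 0) ^ 0) ^ 0) & (((0 | 0) ^ 0) ^ 0))
(4) ((((0 | 0) ^ 0) ^ 0) & (((0 | 0) ^ 0) ^ 0))  =[and_idem →]=  (((0 | 0) ^ 0) ^ 0)
(5) (((0 | 0) ^ 0) ^ 0)  =[xor_false →]=  ((0 | 0) ^ 0)
(6) ((0 | 0) ^ 0)  =[xor_false →]=  (0 | 0)    ⊢ cost 5, within 5

(0 | 0)   [cost 5]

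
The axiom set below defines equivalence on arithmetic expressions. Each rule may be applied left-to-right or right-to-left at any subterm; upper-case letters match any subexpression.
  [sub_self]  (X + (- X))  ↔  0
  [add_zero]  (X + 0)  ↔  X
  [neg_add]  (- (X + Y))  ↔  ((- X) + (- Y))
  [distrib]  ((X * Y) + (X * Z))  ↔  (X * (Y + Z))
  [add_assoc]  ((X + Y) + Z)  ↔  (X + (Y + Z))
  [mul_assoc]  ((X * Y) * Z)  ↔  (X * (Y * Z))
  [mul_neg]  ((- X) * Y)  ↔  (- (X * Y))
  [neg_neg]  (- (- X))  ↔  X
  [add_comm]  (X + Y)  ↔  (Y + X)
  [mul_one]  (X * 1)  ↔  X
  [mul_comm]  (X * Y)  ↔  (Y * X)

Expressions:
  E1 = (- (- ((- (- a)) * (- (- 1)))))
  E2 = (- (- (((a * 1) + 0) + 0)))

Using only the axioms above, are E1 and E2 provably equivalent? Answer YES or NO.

YES

1. [neg_neg →] (- (- 1))  →  1;  E1 = (- (- ((- (- a)) * 1)))
2. [mul_one →] ((- (- a)) * 1)  →  (- (- a));  E1 = (- (- (- (- a))))
3. [neg_neg →] (- (- (- (- a))))  →  (- (- a))
4. [add_zero ←] a  →  (a + 0);  E1 = (- (- (a + 0)))
5. [add_zero ←] a  →  (a + 0);  E1 = (- (- ((a + 0) + 0)))
6. [mul_one ←] a  →  (a * 1);  this is E2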